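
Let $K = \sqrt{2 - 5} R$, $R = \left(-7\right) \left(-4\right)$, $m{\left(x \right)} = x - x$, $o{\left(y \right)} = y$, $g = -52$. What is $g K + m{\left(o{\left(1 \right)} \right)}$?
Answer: $- 1456 i \sqrt{3} \approx - 2521.9 i$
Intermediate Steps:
$m{\left(x \right)} = 0$
$R = 28$
$K = 28 i \sqrt{3}$ ($K = \sqrt{2 - 5} \cdot 28 = \sqrt{-3} \cdot 28 = i \sqrt{3} \cdot 28 = 28 i \sqrt{3} \approx 48.497 i$)
$g K + m{\left(o{\left(1 \right)} \right)} = - 52 \cdot 28 i \sqrt{3} + 0 = - 1456 i \sqrt{3} + 0 = - 1456 i \sqrt{3}$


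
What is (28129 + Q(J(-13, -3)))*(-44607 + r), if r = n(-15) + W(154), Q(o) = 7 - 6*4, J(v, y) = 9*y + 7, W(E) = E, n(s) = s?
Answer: -1250084416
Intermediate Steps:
J(v, y) = 7 + 9*y
Q(o) = -17 (Q(o) = 7 - 24 = -17)
r = 139 (r = -15 + 154 = 139)
(28129 + Q(J(-13, -3)))*(-44607 + r) = (28129 - 17)*(-44607 + 139) = 28112*(-44468) = -1250084416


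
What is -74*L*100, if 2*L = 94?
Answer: -347800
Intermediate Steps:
L = 47 (L = (1/2)*94 = 47)
-74*L*100 = -74*47*100 = -3478*100 = -347800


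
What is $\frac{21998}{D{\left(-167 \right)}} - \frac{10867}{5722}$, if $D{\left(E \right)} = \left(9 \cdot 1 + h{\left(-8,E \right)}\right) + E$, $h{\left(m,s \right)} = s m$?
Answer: $\frac{56535615}{3370258} \approx 16.775$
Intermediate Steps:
$h{\left(m,s \right)} = m s$
$D{\left(E \right)} = 9 - 7 E$ ($D{\left(E \right)} = \left(9 \cdot 1 - 8 E\right) + E = \left(9 - 8 E\right) + E = 9 - 7 E$)
$\frac{21998}{D{\left(-167 \right)}} - \frac{10867}{5722} = \frac{21998}{9 - -1169} - \frac{10867}{5722} = \frac{21998}{9 + 1169} - \frac{10867}{5722} = \frac{21998}{1178} - \frac{10867}{5722} = 21998 \cdot \frac{1}{1178} - \frac{10867}{5722} = \frac{10999}{589} - \frac{10867}{5722} = \frac{56535615}{3370258}$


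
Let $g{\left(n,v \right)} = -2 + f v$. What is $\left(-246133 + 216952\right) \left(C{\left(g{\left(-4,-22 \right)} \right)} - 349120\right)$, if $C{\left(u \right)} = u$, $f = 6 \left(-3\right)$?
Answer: $10176173406$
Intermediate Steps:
$f = -18$
$g{\left(n,v \right)} = -2 - 18 v$
$\left(-246133 + 216952\right) \left(C{\left(g{\left(-4,-22 \right)} \right)} - 349120\right) = \left(-246133 + 216952\right) \left(\left(-2 - -396\right) - 349120\right) = - 29181 \left(\left(-2 + 396\right) - 349120\right) = - 29181 \left(394 - 349120\right) = \left(-29181\right) \left(-348726\right) = 10176173406$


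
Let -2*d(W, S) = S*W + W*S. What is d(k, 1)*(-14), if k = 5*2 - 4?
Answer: 84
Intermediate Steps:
k = 6 (k = 10 - 4 = 6)
d(W, S) = -S*W (d(W, S) = -(S*W + W*S)/2 = -(S*W + S*W)/2 = -S*W)
d(k, 1)*(-14) = -1*1*6*(-14) = -6*(-14) = 84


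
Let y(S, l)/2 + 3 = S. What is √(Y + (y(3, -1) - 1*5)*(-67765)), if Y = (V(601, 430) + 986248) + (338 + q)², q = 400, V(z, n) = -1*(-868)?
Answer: √1870585 ≈ 1367.7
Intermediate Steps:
V(z, n) = 868
y(S, l) = -6 + 2*S
Y = 1531760 (Y = (868 + 986248) + (338 + 400)² = 987116 + 738² = 987116 + 544644 = 1531760)
√(Y + (y(3, -1) - 1*5)*(-67765)) = √(1531760 + ((-6 + 2*3) - 1*5)*(-67765)) = √(1531760 + ((-6 + 6) - 5)*(-67765)) = √(1531760 + (0 - 5)*(-67765)) = √(1531760 - 5*(-67765)) = √(1531760 + 338825) = √1870585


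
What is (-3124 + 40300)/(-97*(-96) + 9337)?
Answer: 37176/18649 ≈ 1.9935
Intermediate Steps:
(-3124 + 40300)/(-97*(-96) + 9337) = 37176/(9312 + 9337) = 37176/18649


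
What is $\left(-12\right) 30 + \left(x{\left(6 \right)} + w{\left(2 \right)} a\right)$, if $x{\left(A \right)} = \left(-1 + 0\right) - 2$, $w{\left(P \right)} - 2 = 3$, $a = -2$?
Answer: $-373$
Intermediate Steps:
$w{\left(P \right)} = 5$ ($w{\left(P \right)} = 2 + 3 = 5$)
$x{\left(A \right)} = -3$ ($x{\left(A \right)} = -1 - 2 = -3$)
$\left(-12\right) 30 + \left(x{\left(6 \right)} + w{\left(2 \right)} a\right) = \left(-12\right) 30 + \left(-3 + 5 \left(-2\right)\right) = -360 - 13 = -373$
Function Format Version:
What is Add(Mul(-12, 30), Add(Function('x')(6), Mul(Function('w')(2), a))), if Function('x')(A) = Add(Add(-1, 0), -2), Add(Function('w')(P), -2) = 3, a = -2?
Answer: -373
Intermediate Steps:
Function('w')(P) = 5 (Function('w')(P) = Add(2, 3) = 5)
Function('x')(A) = -3 (Function('x')(A) = Add(-1, -2) = -3)
Add(Mul(-12, 30), Add(Function('x')(6), Mul(Function('w')(2), a))) = Add(Mul(-12, 30), Add(-3, Mul(5, -2))) = Add(-360, Add(-3, -10)) = Add(-360, -13) = -373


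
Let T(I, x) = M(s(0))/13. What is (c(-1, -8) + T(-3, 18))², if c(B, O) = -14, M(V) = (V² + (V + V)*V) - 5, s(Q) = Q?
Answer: 34969/169 ≈ 206.92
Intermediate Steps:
M(V) = -5 + 3*V² (M(V) = (V² + (2*V)*V) - 5 = (V² + 2*V²) - 5 = 3*V² - 5 = -5 + 3*V²)
T(I, x) = -5/13 (T(I, x) = (-5 + 3*0²)/13 = (-5 + 3*0)*(1/13) = (-5 + 0)*(1/13) = -5*1/13 = -5/13)
(c(-1, -8) + T(-3, 18))² = (-14 - 5/13)² = (-187/13)² = 34969/169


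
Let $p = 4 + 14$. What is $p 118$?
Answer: $2124$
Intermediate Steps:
$p = 18$
$p 118 = 18 \cdot 118 = 2124$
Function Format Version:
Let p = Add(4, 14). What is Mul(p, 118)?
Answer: 2124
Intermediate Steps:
p = 18
Mul(p, 118) = Mul(18, 118) = 2124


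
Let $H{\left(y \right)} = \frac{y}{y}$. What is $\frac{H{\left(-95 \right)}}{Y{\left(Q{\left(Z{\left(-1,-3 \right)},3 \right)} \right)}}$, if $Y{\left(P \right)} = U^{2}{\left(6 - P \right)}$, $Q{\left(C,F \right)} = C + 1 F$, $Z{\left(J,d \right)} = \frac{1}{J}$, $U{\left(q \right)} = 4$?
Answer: $\frac{1}{16} \approx 0.0625$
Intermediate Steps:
$Q{\left(C,F \right)} = C + F$
$H{\left(y \right)} = 1$
$Y{\left(P \right)} = 16$ ($Y{\left(P \right)} = 4^{2} = 16$)
$\frac{H{\left(-95 \right)}}{Y{\left(Q{\left(Z{\left(-1,-3 \right)},3 \right)} \right)}} = 1 \cdot \frac{1}{16} = \frac{1}{16}$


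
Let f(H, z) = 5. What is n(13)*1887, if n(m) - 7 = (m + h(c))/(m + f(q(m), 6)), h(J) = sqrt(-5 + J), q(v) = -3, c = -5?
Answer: 87431/6 + 629*I*sqrt(10)/6 ≈ 14572.0 + 331.51*I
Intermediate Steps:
n(m) = 7 + (m + I*sqrt(10))/(5 + m) (n(m) = 7 + (m + sqrt(-5 - 5))/(m + 5) = 7 + (m + sqrt(-10))/(5 + m) = 7 + (m + I*sqrt(10))/(5 + m))
n(13)*1887 = ((35 + 8*13 + I*sqrt(10))/(5 + 13))*1887 = ((35 + 104 + I*sqrt(10))/18)*1887 = ((139 + I*sqrt(10))/18)*1887 = (139/18 + I*sqrt(10)/18)*1887 = 87431/6 + 629*I*sqrt(10)/6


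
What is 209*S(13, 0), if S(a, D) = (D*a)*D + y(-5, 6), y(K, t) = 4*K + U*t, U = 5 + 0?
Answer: 2090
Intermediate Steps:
U = 5
y(K, t) = 4*K + 5*t
S(a, D) = 10 + a*D**2 (S(a, D) = (D*a)*D + (4*(-5) + 5*6) = a*D**2 + (-20 + 30) = a*D**2 + 10 = 10 + a*D**2)
209*S(13, 0) = 209*(10 + 13*0**2) = 209*(10 + 13*0) = 209*(10 + 0) = 209*10 = 2090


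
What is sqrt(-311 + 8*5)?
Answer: I*sqrt(271) ≈ 16.462*I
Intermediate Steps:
sqrt(-311 + 8*5) = sqrt(-311 + 40) = sqrt(-271) = I*sqrt(271)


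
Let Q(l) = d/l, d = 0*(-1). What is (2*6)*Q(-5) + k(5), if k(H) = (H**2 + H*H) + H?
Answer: 55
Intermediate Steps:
k(H) = H + 2*H**2 (k(H) = (H**2 + H**2) + H = 2*H**2 + H = H + 2*H**2)
d = 0
Q(l) = 0 (Q(l) = 0/l = 0)
(2*6)*Q(-5) + k(5) = (2*6)*0 + 5*(1 + 2*5) = 12*0 + 5*(1 + 10) = 0 + 5*11 = 0 + 55 = 55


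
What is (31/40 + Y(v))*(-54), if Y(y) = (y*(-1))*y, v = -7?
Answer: 52083/20 ≈ 2604.1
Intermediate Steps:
Y(y) = -y² (Y(y) = (-y)*y = -y²)
(31/40 + Y(v))*(-54) = (31/40 - 1*(-7)²)*(-54) = (31*(1/40) - 1*49)*(-54) = (31/40 - 49)*(-54) = -1929/40*(-54) = 52083/20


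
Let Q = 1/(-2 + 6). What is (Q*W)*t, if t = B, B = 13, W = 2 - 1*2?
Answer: 0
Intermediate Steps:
Q = ¼ (Q = 1/4 = ¼ ≈ 0.25000)
W = 0 (W = 2 - 2 = 0)
t = 13
(Q*W)*t = ((¼)*0)*13 = 0*13 = 0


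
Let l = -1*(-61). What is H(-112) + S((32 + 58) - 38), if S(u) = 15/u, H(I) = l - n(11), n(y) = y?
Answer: 2615/52 ≈ 50.288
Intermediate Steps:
l = 61
H(I) = 50 (H(I) = 61 - 1*11 = 61 - 11 = 50)
H(-112) + S((32 + 58) - 38) = 50 + 15/((32 + 58) - 38) = 50 + 15/(90 - 38) = 50 + 15/52 = 2615/52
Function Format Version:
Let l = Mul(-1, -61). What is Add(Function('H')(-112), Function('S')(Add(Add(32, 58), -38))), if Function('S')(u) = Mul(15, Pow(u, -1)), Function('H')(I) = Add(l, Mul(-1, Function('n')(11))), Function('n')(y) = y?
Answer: Rational(2615, 52) ≈ 50.288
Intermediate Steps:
l = 61
Function('H')(I) = 50 (Function('H')(I) = Add(61, Mul(-1, 11)) = Add(61, -11) = 50)
Add(Function('H')(-112), Function('S')(Add(Add(32, 58), -38))) = Add(50, Mul(15, Pow(Add(Add(32, 58), -38), -1))) = Add(50, Mul(15, Pow(Add(90, -38), -1))) = Add(50, Mul(15, Pow(52, -1))) = Add(50, Mul(15, Rational(1, 52))) = Add(50, Rational(15, 52)) = Rational(2615, 52)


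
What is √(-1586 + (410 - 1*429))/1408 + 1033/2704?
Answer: 1033/2704 + I*√1605/1408 ≈ 0.38203 + 0.028453*I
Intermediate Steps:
√(-1586 + (410 - 1*429))/1408 + 1033/2704 = √(-1586 + (410 - 429))*(1/1408) + 1033*(1/2704) = √(-1586 - 19)*(1/1408) + 1033/2704 = √(-1605)*(1/1408) + 1033/2704 = (I*√1605)*(1/1408) + 1033/2704 = I*√1605/1408 + 1033/2704 = 1033/2704 + I*√1605/1408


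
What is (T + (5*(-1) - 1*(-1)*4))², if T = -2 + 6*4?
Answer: 441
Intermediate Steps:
T = 22 (T = -2 + 24 = 22)
(T + (5*(-1) - 1*(-1)*4))² = (22 + (5*(-1) - 1*(-1)*4))² = (22 + (-5 + 1*4))² = (22 + (-5 + 4))² = (22 - 1)² = 21² = 441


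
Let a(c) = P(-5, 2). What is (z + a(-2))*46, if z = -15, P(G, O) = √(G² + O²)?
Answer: -690 + 46*√29 ≈ -442.28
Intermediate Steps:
a(c) = √29 (a(c) = √((-5)² + 2²) = √(25 + 4) = √29)
(z + a(-2))*46 = (-15 + √29)*46 = -690 + 46*√29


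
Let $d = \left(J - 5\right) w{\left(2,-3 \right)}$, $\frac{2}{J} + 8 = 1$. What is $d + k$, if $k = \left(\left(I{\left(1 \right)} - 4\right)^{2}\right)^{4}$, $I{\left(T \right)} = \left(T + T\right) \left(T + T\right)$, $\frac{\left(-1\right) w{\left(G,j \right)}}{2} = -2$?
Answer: $- \frac{148}{7} \approx -21.143$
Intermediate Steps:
$J = - \frac{2}{7}$ ($J = \frac{2}{-8 + 1} = \frac{2}{-7} = 2 \left(- \frac{1}{7}\right) = - \frac{2}{7} \approx -0.28571$)
$w{\left(G,j \right)} = 4$ ($w{\left(G,j \right)} = \left(-2\right) \left(-2\right) = 4$)
$I{\left(T \right)} = 4 T^{2}$ ($I{\left(T \right)} = 2 T 2 T = 4 T^{2}$)
$d = - \frac{148}{7}$ ($d = \left(- \frac{2}{7} - 5\right) 4 = \left(- \frac{37}{7}\right) 4 = - \frac{148}{7} \approx -21.143$)
$k = 0$ ($k = \left(\left(4 \cdot 1^{2} - 4\right)^{2}\right)^{4} = \left(\left(4 \cdot 1 - 4\right)^{2}\right)^{4} = \left(\left(4 - 4\right)^{2}\right)^{4} = \left(0^{2}\right)^{4} = 0^{4} = 0$)
$d + k = - \frac{148}{7} + 0 = - \frac{148}{7}$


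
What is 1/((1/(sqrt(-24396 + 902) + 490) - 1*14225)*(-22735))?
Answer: 749924832/242529689821049797 - I*sqrt(23494)/1212648449105248985 ≈ 3.0921e-9 - 1.264e-16*I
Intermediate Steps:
1/((1/(sqrt(-24396 + 902) + 490) - 1*14225)*(-22735)) = -1/22735/(1/(sqrt(-23494) + 490) - 14225) = -1/22735/(1/(I*sqrt(23494) + 490) - 14225) = -1/22735/(1/(490 + I*sqrt(23494)) - 14225) = -1/22735/(-14225 + 1/(490 + I*sqrt(23494))) = -1/(22735*(-14225 + 1/(490 + I*sqrt(23494))))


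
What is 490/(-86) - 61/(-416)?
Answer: -99297/17888 ≈ -5.5510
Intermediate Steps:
490/(-86) - 61/(-416) = 490*(-1/86) - 61*(-1/416) = -245/43 + 61/416 = -99297/17888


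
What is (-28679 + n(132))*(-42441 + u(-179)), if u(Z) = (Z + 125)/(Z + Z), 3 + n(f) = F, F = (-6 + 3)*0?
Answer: 217894629984/179 ≈ 1.2173e+9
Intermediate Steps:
F = 0 (F = -3*0 = 0)
n(f) = -3 (n(f) = -3 + 0 = -3)
u(Z) = (125 + Z)/(2*Z) (u(Z) = (125 + Z)/((2*Z)) = (125 + Z)*(1/(2*Z)) = (125 + Z)/(2*Z))
(-28679 + n(132))*(-42441 + u(-179)) = (-28679 - 3)*(-42441 + (½)*(125 - 179)/(-179)) = -28682*(-42441 + (½)*(-1/179)*(-54)) = -28682*(-42441 + 27/179) = -28682*(-7596912/179) = 217894629984/179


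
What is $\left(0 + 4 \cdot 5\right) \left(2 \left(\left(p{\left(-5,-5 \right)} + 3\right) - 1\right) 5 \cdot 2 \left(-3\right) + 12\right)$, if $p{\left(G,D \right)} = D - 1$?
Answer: $5040$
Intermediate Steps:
$p{\left(G,D \right)} = -1 + D$
$\left(0 + 4 \cdot 5\right) \left(2 \left(\left(p{\left(-5,-5 \right)} + 3\right) - 1\right) 5 \cdot 2 \left(-3\right) + 12\right) = \left(0 + 4 \cdot 5\right) \left(2 \left(\left(\left(-1 - 5\right) + 3\right) - 1\right) 5 \cdot 2 \left(-3\right) + 12\right) = \left(0 + 20\right) \left(2 \left(\left(-6 + 3\right) - 1\right) 5 \cdot 2 \left(-3\right) + 12\right) = 20 \left(2 \left(-3 - 1\right) 5 \cdot 2 \left(-3\right) + 12\right) = 20 \left(2 \left(-4\right) 5 \cdot 2 \left(-3\right) + 12\right) = 20 \left(\left(-8\right) 5 \cdot 2 \left(-3\right) + 12\right) = 20 \left(\left(-40\right) 2 \left(-3\right) + 12\right) = 20 \left(\left(-80\right) \left(-3\right) + 12\right) = 20 \left(240 + 12\right) = 20 \cdot 252 = 5040$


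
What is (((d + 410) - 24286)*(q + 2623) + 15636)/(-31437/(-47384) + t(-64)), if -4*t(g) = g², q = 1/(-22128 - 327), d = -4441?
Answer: 26337685888102624/362945995815 ≈ 72566.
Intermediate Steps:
q = -1/22455 (q = 1/(-22455) = -1/22455 ≈ -4.4534e-5)
t(g) = -g²/4
(((d + 410) - 24286)*(q + 2623) + 15636)/(-31437/(-47384) + t(-64)) = (((-4441 + 410) - 24286)*(-1/22455 + 2623) + 15636)/(-31437/(-47384) - ¼*(-64)²) = ((-4031 - 24286)*(58899464/22455) + 15636)/(-31437*(-1/47384) - ¼*4096) = (-28317*58899464/22455 + 15636)/(31437/47384 - 1024) = (-555952040696/7485 + 15636)/(-48489779/47384) = -555835005236/7485*(-47384/48489779) = 26337685888102624/362945995815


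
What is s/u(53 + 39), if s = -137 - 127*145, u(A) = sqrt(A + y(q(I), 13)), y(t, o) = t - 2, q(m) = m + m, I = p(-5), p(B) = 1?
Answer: -9276*sqrt(23)/23 ≈ -1934.2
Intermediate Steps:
I = 1
q(m) = 2*m
y(t, o) = -2 + t
u(A) = sqrt(A) (u(A) = sqrt(A + (-2 + 2*1)) = sqrt(A + (-2 + 2)) = sqrt(A + 0) = sqrt(A))
s = -18552 (s = -137 - 18415 = -18552)
s/u(53 + 39) = -18552/sqrt(53 + 39) = -18552*sqrt(23)/46 = -9276*sqrt(23)/23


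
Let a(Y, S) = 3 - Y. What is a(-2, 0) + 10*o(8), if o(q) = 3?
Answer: 35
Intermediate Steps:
a(-2, 0) + 10*o(8) = (3 - 1*(-2)) + 10*3 = (3 + 2) + 30 = 5 + 30 = 35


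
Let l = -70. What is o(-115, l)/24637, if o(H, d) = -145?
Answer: -145/24637 ≈ -0.0058855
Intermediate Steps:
o(-115, l)/24637 = -145/24637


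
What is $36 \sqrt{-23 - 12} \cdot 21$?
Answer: $756 i \sqrt{35} \approx 4472.6 i$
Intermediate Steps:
$36 \sqrt{-23 - 12} \cdot 21 = 36 \sqrt{-35} \cdot 21 = 36 i \sqrt{35} \cdot 21 = 756 i \sqrt{35}$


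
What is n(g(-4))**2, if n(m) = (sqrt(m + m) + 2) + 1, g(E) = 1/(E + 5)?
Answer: (3 + sqrt(2))**2 ≈ 19.485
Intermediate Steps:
g(E) = 1/(5 + E)
n(m) = 3 + sqrt(2)*sqrt(m) (n(m) = (sqrt(2*m) + 2) + 1 = (sqrt(2)*sqrt(m) + 2) + 1 = (2 + sqrt(2)*sqrt(m)) + 1 = 3 + sqrt(2)*sqrt(m))
n(g(-4))**2 = (3 + sqrt(2)*sqrt(1/(5 - 4)))**2 = (3 + sqrt(2)*sqrt(1/1))**2 = (3 + sqrt(2)*sqrt(1))**2 = (3 + sqrt(2)*1)**2 = (3 + sqrt(2))**2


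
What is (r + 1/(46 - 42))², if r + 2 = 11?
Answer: 1369/16 ≈ 85.563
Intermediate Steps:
r = 9 (r = -2 + 11 = 9)
(r + 1/(46 - 42))² = (9 + 1/(46 - 42))² = (9 + 1/4)² = (9 + ¼)² = (37/4)² = 1369/16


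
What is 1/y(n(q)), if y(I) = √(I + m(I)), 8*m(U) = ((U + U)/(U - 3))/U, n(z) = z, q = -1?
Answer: -4*I*√17/17 ≈ -0.97014*I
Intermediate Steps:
m(U) = 1/(4*(-3 + U)) (m(U) = (((U + U)/(U - 3))/U)/8 = (((2*U)/(-3 + U))/U)/8 = ((2*U/(-3 + U))/U)/8 = (2/(-3 + U))/8 = 1/(4*(-3 + U)))
y(I) = √(I + 1/(4*(-3 + I)))
1/y(n(q)) = 1/(√((1 + 4*(-1)*(-3 - 1))/(-3 - 1))/2) = 1/(√((1 + 4*(-1)*(-4))/(-4))/2) = 1/(√(-(1 + 16)/4)/2) = 1/(√(-¼*17)/2) = 1/(√(-17/4)/2) = 1/((I*√17/2)/2) = 1/(I*√17/4) = -4*I*√17/17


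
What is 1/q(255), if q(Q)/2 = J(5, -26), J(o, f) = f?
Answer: -1/52 ≈ -0.019231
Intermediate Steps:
q(Q) = -52 (q(Q) = 2*(-26) = -52)
1/q(255) = 1/(-52) = -1/52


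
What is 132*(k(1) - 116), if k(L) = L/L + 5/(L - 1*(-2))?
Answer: -14960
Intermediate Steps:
k(L) = 1 + 5/(2 + L) (k(L) = 1 + 5/(L + 2) = 1 + 5/(2 + L))
132*(k(1) - 116) = 132*((7 + 1)/(2 + 1) - 116) = 132*(8/3 - 116) = 132*(-340/3) = -14960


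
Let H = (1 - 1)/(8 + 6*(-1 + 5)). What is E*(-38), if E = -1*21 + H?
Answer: 798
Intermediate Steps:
H = 0 (H = 0/(8 + 6*4) = 0/(8 + 24) = 0/32 = 0*(1/32) = 0)
E = -21 (E = -1*21 + 0 = -21 + 0 = -21)
E*(-38) = -21*(-38) = 798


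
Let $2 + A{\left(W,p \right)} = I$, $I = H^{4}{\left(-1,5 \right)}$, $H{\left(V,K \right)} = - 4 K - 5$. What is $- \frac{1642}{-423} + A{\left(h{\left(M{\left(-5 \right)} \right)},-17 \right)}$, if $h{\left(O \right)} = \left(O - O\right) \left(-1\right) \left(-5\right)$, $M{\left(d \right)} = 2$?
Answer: $\frac{165235171}{423} \approx 3.9063 \cdot 10^{5}$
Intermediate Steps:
$H{\left(V,K \right)} = -5 - 4 K$
$h{\left(O \right)} = 0$ ($h{\left(O \right)} = 0 \left(-1\right) \left(-5\right) = 0 \left(-5\right) = 0$)
$I = 390625$ ($I = \left(-5 - 20\right)^{4} = \left(-25\right)^{4} = 390625$)
$A{\left(W,p \right)} = 390623$ ($A{\left(W,p \right)} = -2 + 390625 = 390623$)
$- \frac{1642}{-423} + A{\left(h{\left(M{\left(-5 \right)} \right)},-17 \right)} = - \frac{1642}{-423} + 390623 = \left(-1642\right) \left(- \frac{1}{423}\right) + 390623 = \frac{1642}{423} + 390623 = \frac{165235171}{423}$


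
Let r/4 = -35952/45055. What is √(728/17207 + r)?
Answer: 2*I*√473239748064124790/775261385 ≈ 1.7747*I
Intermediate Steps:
r = -143808/45055 (r = 4*(-35952/45055) = -143808/45055 ≈ -3.1918)
√(728/17207 + r) = √(728/17207 - 143808/45055) = √(-2441704216/775261385) = 2*I*√473239748064124790/775261385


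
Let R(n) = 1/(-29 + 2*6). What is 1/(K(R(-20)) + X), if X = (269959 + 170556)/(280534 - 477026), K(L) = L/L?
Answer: -196492/244023 ≈ -0.80522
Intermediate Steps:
R(n) = -1/17 (R(n) = 1/(-29 + 12) = 1/(-17) = -1/17)
K(L) = 1
X = -440515/196492 (X = 440515/(-196492) = 440515*(-1/196492) = -440515/196492 ≈ -2.2419)
1/(K(R(-20)) + X) = 1/(1 - 440515/196492) = 1/(-244023/196492) = -196492/244023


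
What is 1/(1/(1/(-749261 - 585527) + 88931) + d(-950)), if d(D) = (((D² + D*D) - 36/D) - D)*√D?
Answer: 1447331549220894925/398801031284500908442553551407277726596 - 1162243003511350005787400110055*I*√38/398801031284500908442553551407277726596 ≈ 3.6292e-21 - 1.7965e-8*I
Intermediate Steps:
d(D) = √D*(-D - 36/D + 2*D²) (d(D) = (((D² + D²) - 36/D) - D)*√D = ((2*D² - 36/D) - D)*√D = ((-36/D + 2*D²) - D)*√D = (-D - 36/D + 2*D²)*√D = √D*(-D - 36/D + 2*D²))
1/(1/(1/(-749261 - 585527) + 88931) + d(-950)) = 1/(1/(1/(-749261 - 585527) + 88931) + (-36 + (-950)²*(-1 + 2*(-950)))/√(-950)) = 1/(1/(1/(-1334788) + 88931) + (-I*√38/190)*(-36 + 902500*(-1 - 1900))) = 1/(1/(-1/1334788 + 88931) + (-I*√38/190)*(-36 + 902500*(-1901))) = 1/(1/(118704031627/1334788) + (-I*√38/190)*(-36 - 1715652500)) = 1/(1334788/118704031627 - I*√38/190*(-1715652536)) = 1/(1334788/118704031627 + 857826268*I*√38/95)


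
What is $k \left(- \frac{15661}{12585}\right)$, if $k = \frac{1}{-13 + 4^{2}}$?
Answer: $- \frac{15661}{37755} \approx -0.41481$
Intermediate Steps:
$k = \frac{1}{3}$ ($k = \frac{1}{-13 + 16} = \frac{1}{3} \approx 0.33333$)
$k \left(- \frac{15661}{12585}\right) = \frac{\left(-15661\right) \frac{1}{12585}}{3} = \frac{1}{3} \left(- \frac{15661}{12585}\right) = - \frac{15661}{37755}$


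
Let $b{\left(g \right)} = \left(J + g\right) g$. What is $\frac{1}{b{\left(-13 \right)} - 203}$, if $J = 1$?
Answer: $- \frac{1}{47} \approx -0.021277$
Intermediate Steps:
$b{\left(g \right)} = g \left(1 + g\right)$ ($b{\left(g \right)} = \left(1 + g\right) g = g \left(1 + g\right)$)
$\frac{1}{b{\left(-13 \right)} - 203} = \frac{1}{- 13 \left(1 - 13\right) - 203} = \frac{1}{\left(-13\right) \left(-12\right) - 203} = \frac{1}{156 - 203} = \frac{1}{-47} = - \frac{1}{47}$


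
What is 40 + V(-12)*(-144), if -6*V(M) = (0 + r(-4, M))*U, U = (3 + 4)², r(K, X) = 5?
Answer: 5920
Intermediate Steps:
U = 49 (U = 7² = 49)
V(M) = -245/6 (V(M) = -(0 + 5)*49/6 = -5*49/6 = -⅙*245 = -245/6)
40 + V(-12)*(-144) = 40 - 245/6*(-144) = 40 + 5880 = 5920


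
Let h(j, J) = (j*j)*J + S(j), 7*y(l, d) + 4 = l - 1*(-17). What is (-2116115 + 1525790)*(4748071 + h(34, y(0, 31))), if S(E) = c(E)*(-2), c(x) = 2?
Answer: -19629189966525/7 ≈ -2.8042e+12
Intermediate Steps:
y(l, d) = 13/7 + l/7 (y(l, d) = -4/7 + (l - 1*(-17))/7 = -4/7 + (l + 17)/7 = -4/7 + (17 + l)/7 = -4/7 + (17/7 + l/7) = 13/7 + l/7)
S(E) = -4 (S(E) = 2*(-2) = -4)
h(j, J) = -4 + J*j² (h(j, J) = (j*j)*J - 4 = j²*J - 4 = J*j² - 4 = -4 + J*j²)
(-2116115 + 1525790)*(4748071 + h(34, y(0, 31))) = (-2116115 + 1525790)*(4748071 + (-4 + (13/7 + (⅐)*0)*34²)) = -590325*(4748071 + (-4 + (13/7 + 0)*1156)) = -590325*(4748071 + (-4 + (13/7)*1156)) = -590325*(4748071 + (-4 + 15028/7)) = -590325*(4748071 + 15000/7) = -590325*33251497/7 = -19629189966525/7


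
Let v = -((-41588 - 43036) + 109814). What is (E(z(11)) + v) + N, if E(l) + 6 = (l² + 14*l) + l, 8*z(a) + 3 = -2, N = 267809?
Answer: 15526657/64 ≈ 2.4260e+5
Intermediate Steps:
z(a) = -5/8 (z(a) = -3/8 + (⅛)*(-2) = -3/8 - ¼ = -5/8)
E(l) = -6 + l² + 15*l (E(l) = -6 + ((l² + 14*l) + l) = -6 + (l² + 15*l) = -6 + l² + 15*l)
v = -25190 (v = -(-84624 + 109814) = -1*25190 = -25190)
(E(z(11)) + v) + N = ((-6 + (-5/8)² + 15*(-5/8)) - 25190) + 267809 = ((-6 + 25/64 - 75/8) - 25190) + 267809 = (-959/64 - 25190) + 267809 = -1613119/64 + 267809 = 15526657/64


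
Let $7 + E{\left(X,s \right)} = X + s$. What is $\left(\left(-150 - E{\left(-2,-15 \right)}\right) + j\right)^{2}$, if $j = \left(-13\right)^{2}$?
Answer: $1849$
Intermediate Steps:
$E{\left(X,s \right)} = -7 + X + s$ ($E{\left(X,s \right)} = -7 + \left(X + s\right) = -7 + X + s$)
$j = 169$
$\left(\left(-150 - E{\left(-2,-15 \right)}\right) + j\right)^{2} = \left(\left(-150 - \left(-7 - 2 - 15\right)\right) + 169\right)^{2} = \left(\left(-150 - -24\right) + 169\right)^{2} = \left(\left(-150 + 24\right) + 169\right)^{2} = \left(-126 + 169\right)^{2} = 43^{2} = 1849$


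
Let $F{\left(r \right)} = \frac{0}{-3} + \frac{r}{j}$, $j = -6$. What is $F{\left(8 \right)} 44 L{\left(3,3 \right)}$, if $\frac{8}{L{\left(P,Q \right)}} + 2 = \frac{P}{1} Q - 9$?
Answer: $\frac{704}{3} \approx 234.67$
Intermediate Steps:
$F{\left(r \right)} = - \frac{r}{6}$ ($F{\left(r \right)} = \frac{0}{-3} + \frac{r}{-6} = 0 \left(- \frac{1}{3}\right) + r \left(- \frac{1}{6}\right) = 0 - \frac{r}{6} = - \frac{r}{6}$)
$L{\left(P,Q \right)} = \frac{8}{-11 + P Q}$ ($L{\left(P,Q \right)} = \frac{8}{-2 + \left(\frac{P}{1} Q - 9\right)} = \frac{8}{-2 + \left(1 P Q - 9\right)} = \frac{8}{-2 + \left(P Q - 9\right)} = \frac{8}{-2 + \left(-9 + P Q\right)} = \frac{8}{-11 + P Q}$)
$F{\left(8 \right)} 44 L{\left(3,3 \right)} = \left(- \frac{1}{6}\right) 8 \cdot 44 \frac{8}{-11 + 3 \cdot 3} = \left(- \frac{4}{3}\right) 44 \frac{8}{-11 + 9} = - \frac{176 \frac{8}{-2}}{3} = - \frac{176 \cdot 8 \left(- \frac{1}{2}\right)}{3} = \left(- \frac{176}{3}\right) \left(-4\right) = \frac{704}{3}$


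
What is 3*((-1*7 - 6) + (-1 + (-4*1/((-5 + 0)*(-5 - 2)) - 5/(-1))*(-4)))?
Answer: -3522/35 ≈ -100.63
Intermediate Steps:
3*((-1*7 - 6) + (-1 + (-4*1/((-5 + 0)*(-5 - 2)) - 5/(-1))*(-4))) = 3*((-7 - 6) + (-1 + (-4/((-7*(-5))) - 5*(-1))*(-4))) = 3*(-13 + (-1 + (-4/35 + 5)*(-4))) = 3*(-13 + (-1 + (171/35)*(-4))) = 3*(-13 + (-1 - 684/35)) = 3*(-13 - 719/35) = 3*(-1174/35) = -3522/35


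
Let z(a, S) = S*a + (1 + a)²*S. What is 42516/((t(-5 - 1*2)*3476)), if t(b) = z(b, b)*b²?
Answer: -10629/8643943 ≈ -0.0012296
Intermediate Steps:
z(a, S) = S*a + S*(1 + a)²
t(b) = b³*(b + (1 + b)²) (t(b) = (b*(b + (1 + b)²))*b² = b³*(b + (1 + b)²))
42516/((t(-5 - 1*2)*3476)) = 42516/((((-5 - 1*2)³*((-5 - 1*2) + (1 + (-5 - 1*2))²))*3476)) = 42516/((((-5 - 2)³*((-5 - 2) + (1 + (-5 - 2))²))*3476)) = 42516/((((-7)³*(-7 + (1 - 7)²))*3476)) = 42516/((-343*(-7 + (-6)²)*3476)) = 42516/((-343*(-7 + 36)*3476)) = 42516/((-343*29*3476)) = 42516/((-9947*3476)) = 42516/(-34575772) = 42516*(-1/34575772) = -10629/8643943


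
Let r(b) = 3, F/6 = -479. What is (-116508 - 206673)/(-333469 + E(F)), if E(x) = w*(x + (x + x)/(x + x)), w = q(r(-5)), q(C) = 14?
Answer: 323181/373691 ≈ 0.86483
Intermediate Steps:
F = -2874 (F = 6*(-479) = -2874)
w = 14
E(x) = 14 + 14*x (E(x) = 14*(x + (x + x)/(x + x)) = 14*(x + (2*x)/((2*x))) = 14*(x + (2*x)*(1/(2*x))) = 14*(x + 1) = 14*(1 + x) = 14 + 14*x)
(-116508 - 206673)/(-333469 + E(F)) = (-116508 - 206673)/(-333469 + (14 + 14*(-2874))) = -323181/(-333469 + (14 - 40236)) = -323181/(-333469 - 40222) = -323181/(-373691) = -323181*(-1/373691) = 323181/373691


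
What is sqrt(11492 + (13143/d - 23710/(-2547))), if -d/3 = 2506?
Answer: sqrt(52054558463813206)/2127594 ≈ 107.24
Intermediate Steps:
d = -7518 (d = -3*2506 = -7518)
sqrt(11492 + (13143/d - 23710/(-2547))) = sqrt(11492 + (13143/(-7518) - 23710/(-2547))) = sqrt(11492 + (13143*(-1/7518) - 23710*(-1/2547))) = sqrt(11492 + (-4381/2506 + 23710/2547)) = sqrt(11492 + 48258853/6382782) = sqrt(73399189597/6382782) = sqrt(52054558463813206)/2127594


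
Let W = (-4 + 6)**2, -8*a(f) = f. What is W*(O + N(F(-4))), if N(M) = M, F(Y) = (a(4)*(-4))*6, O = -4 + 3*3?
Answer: 68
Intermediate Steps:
a(f) = -f/8
O = 5 (O = -4 + 9 = 5)
W = 4 (W = 2**2 = 4)
F(Y) = 12 (F(Y) = (-1/8*4*(-4))*6 = -1/2*(-4)*6 = 2*6 = 12)
W*(O + N(F(-4))) = 4*(5 + 12) = 4*17 = 68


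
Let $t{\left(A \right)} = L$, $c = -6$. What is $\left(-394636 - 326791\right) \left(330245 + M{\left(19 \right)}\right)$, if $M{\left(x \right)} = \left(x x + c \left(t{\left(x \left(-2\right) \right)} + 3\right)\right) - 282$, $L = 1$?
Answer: $-238287338100$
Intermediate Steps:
$t{\left(A \right)} = 1$
$M{\left(x \right)} = -306 + x^{2}$ ($M{\left(x \right)} = \left(x x - 6 \left(1 + 3\right)\right) - 282 = \left(x^{2} - 24\right) - 282 = \left(-24 + x^{2}\right) - 282 = -306 + x^{2}$)
$\left(-394636 - 326791\right) \left(330245 + M{\left(19 \right)}\right) = \left(-394636 - 326791\right) \left(330245 - \left(306 - 19^{2}\right)\right) = - 721427 \left(330245 + \left(-306 + 361\right)\right) = - 721427 \left(330245 + 55\right) = \left(-721427\right) 330300 = -238287338100$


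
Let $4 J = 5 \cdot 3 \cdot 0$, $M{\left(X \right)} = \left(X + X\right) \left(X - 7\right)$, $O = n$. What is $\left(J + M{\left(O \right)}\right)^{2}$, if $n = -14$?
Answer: $345744$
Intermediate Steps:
$O = -14$
$M{\left(X \right)} = 2 X \left(-7 + X\right)$
$J = 0$ ($J = \frac{5 \cdot 3 \cdot 0}{4} = \frac{15 \cdot 0}{4} = \frac{1}{4} \cdot 0 = 0$)
$\left(J + M{\left(O \right)}\right)^{2} = \left(0 + 2 \left(-14\right) \left(-7 - 14\right)\right)^{2} = \left(0 + 2 \left(-14\right) \left(-21\right)\right)^{2} = \left(0 + 588\right)^{2} = 588^{2} = 345744$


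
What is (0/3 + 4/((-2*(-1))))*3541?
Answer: 7082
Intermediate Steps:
(0/3 + 4/((-2*(-1))))*3541 = (0*(⅓) + 4/2)*3541 = (0 + 4*(½))*3541 = (0 + 2)*3541 = 2*3541 = 7082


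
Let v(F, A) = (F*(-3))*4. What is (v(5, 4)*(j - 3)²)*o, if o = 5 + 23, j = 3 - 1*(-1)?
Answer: -1680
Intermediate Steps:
j = 4 (j = 3 + 1 = 4)
v(F, A) = -12*F (v(F, A) = -3*F*4 = -12*F)
o = 28
(v(5, 4)*(j - 3)²)*o = ((-12*5)*(4 - 3)²)*28 = -60*1²*28 = -60*1*28 = -60*28 = -1680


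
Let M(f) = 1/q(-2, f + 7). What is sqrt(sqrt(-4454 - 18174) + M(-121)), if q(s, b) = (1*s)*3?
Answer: sqrt(-6 + 72*I*sqrt(5657))/6 ≈ 8.6677 + 8.6774*I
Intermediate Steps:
q(s, b) = 3*s (q(s, b) = s*3 = 3*s)
M(f) = -1/6 (M(f) = 1/(3*(-2)) = 1/(-6) = -1/6)
sqrt(sqrt(-4454 - 18174) + M(-121)) = sqrt(sqrt(-4454 - 18174) - 1/6) = sqrt(sqrt(-22628) - 1/6) = sqrt(2*I*sqrt(5657) - 1/6) = sqrt(-1/6 + 2*I*sqrt(5657))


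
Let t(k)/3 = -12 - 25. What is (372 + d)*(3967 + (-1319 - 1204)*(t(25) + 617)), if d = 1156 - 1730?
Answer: 257079542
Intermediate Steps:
t(k) = -111 (t(k) = 3*(-12 - 25) = 3*(-37) = -111)
d = -574
(372 + d)*(3967 + (-1319 - 1204)*(t(25) + 617)) = (372 - 574)*(3967 + (-1319 - 1204)*(-111 + 617)) = -202*(3967 - 2523*506) = -202*(3967 - 1276638) = -202*(-1272671) = 257079542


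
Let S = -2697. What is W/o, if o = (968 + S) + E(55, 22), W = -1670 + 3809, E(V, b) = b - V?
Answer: -2139/1762 ≈ -1.2140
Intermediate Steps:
W = 2139
o = -1762 (o = (968 - 2697) + (22 - 1*55) = -1729 + (22 - 55) = -1729 - 33 = -1762)
W/o = 2139/(-1762) = 2139*(-1/1762) = -2139/1762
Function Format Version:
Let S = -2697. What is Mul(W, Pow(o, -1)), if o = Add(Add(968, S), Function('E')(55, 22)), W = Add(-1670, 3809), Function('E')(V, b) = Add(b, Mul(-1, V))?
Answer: Rational(-2139, 1762) ≈ -1.2140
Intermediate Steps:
W = 2139
o = -1762 (o = Add(Add(968, -2697), Add(22, Mul(-1, 55))) = Add(-1729, Add(22, -55)) = Add(-1729, -33) = -1762)
Mul(W, Pow(o, -1)) = Mul(2139, Pow(-1762, -1)) = Mul(2139, Rational(-1, 1762)) = Rational(-2139, 1762)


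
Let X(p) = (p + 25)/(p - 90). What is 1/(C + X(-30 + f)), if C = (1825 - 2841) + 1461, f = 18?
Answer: 102/45377 ≈ 0.0022478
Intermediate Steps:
X(p) = (25 + p)/(-90 + p)
C = 445 (C = -1016 + 1461 = 445)
1/(C + X(-30 + f)) = 1/(445 + (25 + (-30 + 18))/(-90 + (-30 + 18))) = 1/(445 + (25 - 12)/(-90 - 12)) = 1/(445 + 13/(-102)) = 1/(445 - 1/102*13) = 1/(445 - 13/102) = 1/(45377/102) = 102/45377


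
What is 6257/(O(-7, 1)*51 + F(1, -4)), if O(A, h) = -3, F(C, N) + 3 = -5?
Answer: -6257/161 ≈ -38.863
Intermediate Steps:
F(C, N) = -8 (F(C, N) = -3 - 5 = -8)
6257/(O(-7, 1)*51 + F(1, -4)) = 6257/(-3*51 - 8) = 6257/(-153 - 8) = 6257/(-161) = 6257*(-1/161) = -6257/161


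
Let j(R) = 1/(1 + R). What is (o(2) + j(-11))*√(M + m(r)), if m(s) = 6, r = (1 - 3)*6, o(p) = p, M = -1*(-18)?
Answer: 19*√6/5 ≈ 9.3081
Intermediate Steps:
M = 18
r = -12 (r = -2*6 = -12)
(o(2) + j(-11))*√(M + m(r)) = (2 + 1/(1 - 11))*√(18 + 6) = (2 + 1/(-10))*√24 = (2 - ⅒)*(2*√6) = 19*(2*√6)/10 = 19*√6/5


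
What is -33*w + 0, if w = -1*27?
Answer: 891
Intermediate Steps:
w = -27
-33*w + 0 = -33*(-27) + 0 = 891 + 0 = 891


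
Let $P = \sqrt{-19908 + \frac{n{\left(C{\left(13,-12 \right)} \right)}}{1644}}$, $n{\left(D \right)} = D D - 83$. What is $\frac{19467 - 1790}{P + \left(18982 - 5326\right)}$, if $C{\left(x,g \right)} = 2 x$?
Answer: $\frac{396856852128}{306616264543} - \frac{35354 i \sqrt{13451273349}}{306616264543} \approx 1.2943 - 0.013373 i$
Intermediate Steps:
$n{\left(D \right)} = -83 + D^{2}$ ($n{\left(D \right)} = D^{2} - 83 = -83 + D^{2}$)
$P = \frac{i \sqrt{13451273349}}{822}$ ($P = \sqrt{-19908 + \frac{-83 + \left(2 \cdot 13\right)^{2}}{1644}} = \sqrt{-19908 + \left(-83 + 26^{2}\right) \frac{1}{1644}} = \sqrt{-19908 + \left(-83 + 676\right) \frac{1}{1644}} = \sqrt{-19908 + 593 \cdot \frac{1}{1644}} = \sqrt{-19908 + \frac{593}{1644}} = \sqrt{- \frac{32728159}{1644}} = \frac{i \sqrt{13451273349}}{822} \approx 141.09 i$)
$\frac{19467 - 1790}{P + \left(18982 - 5326\right)} = \frac{19467 - 1790}{\frac{i \sqrt{13451273349}}{822} + \left(18982 - 5326\right)} = \frac{17677}{\frac{i \sqrt{13451273349}}{822} + 13656} = \frac{17677}{13656 + \frac{i \sqrt{13451273349}}{822}}$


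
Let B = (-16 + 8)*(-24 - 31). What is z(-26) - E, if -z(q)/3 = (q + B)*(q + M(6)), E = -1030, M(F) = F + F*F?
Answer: -18842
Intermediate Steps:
B = 440 (B = -8*(-55) = 440)
M(F) = F + F²
z(q) = -3*(42 + q)*(440 + q) (z(q) = -3*(q + 440)*(q + 6*(1 + 6)) = -3*(440 + q)*(q + 6*7) = -3*(440 + q)*(q + 42) = -3*(440 + q)*(42 + q) = -3*(42 + q)*(440 + q))
z(-26) - E = (-55440 - 1446*(-26) - 3*(-26)²) - 1*(-1030) = (-55440 + 37596 - 3*676) + 1030 = (-55440 + 37596 - 2028) + 1030 = -19872 + 1030 = -18842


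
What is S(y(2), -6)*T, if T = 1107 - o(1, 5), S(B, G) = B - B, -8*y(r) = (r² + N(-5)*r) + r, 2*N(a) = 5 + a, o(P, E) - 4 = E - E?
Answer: 0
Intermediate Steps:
o(P, E) = 4 (o(P, E) = 4 + (E - E) = 4 + 0 = 4)
N(a) = 5/2 + a/2 (N(a) = (5 + a)/2 = 5/2 + a/2)
y(r) = -r/8 - r²/8 (y(r) = -((r² + (5/2 + (½)*(-5))*r) + r)/8 = -((r² + (5/2 - 5/2)*r) + r)/8 = -((r² + 0*r) + r)/8 = -((r² + 0) + r)/8 = -(r² + r)/8 = -(r + r²)/8 = -r/8 - r²/8)
S(B, G) = 0
T = 1103 (T = 1107 - 1*4 = 1107 - 4 = 1103)
S(y(2), -6)*T = 0*1103 = 0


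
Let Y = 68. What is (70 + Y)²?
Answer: 19044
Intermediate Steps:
(70 + Y)² = (70 + 68)² = 138² = 19044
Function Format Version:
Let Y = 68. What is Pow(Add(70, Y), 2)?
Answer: 19044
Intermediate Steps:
Pow(Add(70, Y), 2) = Pow(Add(70, 68), 2) = Pow(138, 2) = 19044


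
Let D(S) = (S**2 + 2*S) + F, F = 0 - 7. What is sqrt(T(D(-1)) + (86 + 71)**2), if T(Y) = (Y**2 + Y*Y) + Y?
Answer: sqrt(24769) ≈ 157.38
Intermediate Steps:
F = -7
D(S) = -7 + S**2 + 2*S (D(S) = (S**2 + 2*S) - 7 = -7 + S**2 + 2*S)
T(Y) = Y + 2*Y**2 (T(Y) = (Y**2 + Y**2) + Y = 2*Y**2 + Y = Y + 2*Y**2)
sqrt(T(D(-1)) + (86 + 71)**2) = sqrt((-7 + (-1)**2 + 2*(-1))*(1 + 2*(-7 + (-1)**2 + 2*(-1))) + (86 + 71)**2) = sqrt((-7 + 1 - 2)*(1 + 2*(-7 + 1 - 2)) + 157**2) = sqrt(-8*(1 + 2*(-8)) + 24649) = sqrt(-8*(1 - 16) + 24649) = sqrt(-8*(-15) + 24649) = sqrt(120 + 24649) = sqrt(24769)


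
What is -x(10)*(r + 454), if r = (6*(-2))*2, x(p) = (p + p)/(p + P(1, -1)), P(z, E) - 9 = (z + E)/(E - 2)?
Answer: -8600/19 ≈ -452.63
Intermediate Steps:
P(z, E) = 9 + (E + z)/(-2 + E) (P(z, E) = 9 + (z + E)/(E - 2) = 9 + (E + z)/(-2 + E))
x(p) = 2*p/(9 + p) (x(p) = (p + p)/(p + (-18 + 1 + 10*(-1))/(-2 - 1)) = (2*p)/(p + (-18 + 1 - 10)/(-3)) = (2*p)/(p - 1/3*(-27)) = (2*p)/(p + 9) = (2*p)/(9 + p) = 2*p/(9 + p))
r = -24 (r = -12*2 = -24)
-x(10)*(r + 454) = -2*10/(9 + 10)*(-24 + 454) = -2*10/19*430 = -2*10*(1/19)*430 = -20*430/19 = -1*8600/19 = -8600/19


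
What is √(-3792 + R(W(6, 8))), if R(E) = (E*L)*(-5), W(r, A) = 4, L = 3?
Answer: 6*I*√107 ≈ 62.064*I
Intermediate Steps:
R(E) = -15*E (R(E) = (E*3)*(-5) = (3*E)*(-5) = -15*E)
√(-3792 + R(W(6, 8))) = √(-3792 - 15*4) = √(-3792 - 60) = √(-3852) = 6*I*√107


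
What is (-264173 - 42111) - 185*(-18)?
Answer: -302954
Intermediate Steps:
(-264173 - 42111) - 185*(-18) = -306284 + 3330 = -302954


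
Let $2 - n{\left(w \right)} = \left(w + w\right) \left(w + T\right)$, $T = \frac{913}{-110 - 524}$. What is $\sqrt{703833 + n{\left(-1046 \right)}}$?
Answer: $\frac{i \sqrt{149468304499}}{317} \approx 1219.6 i$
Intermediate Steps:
$T = - \frac{913}{634}$ ($T = \frac{913}{-110 - 524} = \frac{913}{-634} = 913 \left(- \frac{1}{634}\right) = - \frac{913}{634} \approx -1.4401$)
$n{\left(w \right)} = 2 - 2 w \left(- \frac{913}{634} + w\right)$ ($n{\left(w \right)} = 2 - \left(w + w\right) \left(w - \frac{913}{634}\right) = 2 - 2 w \left(- \frac{913}{634} + w\right)$)
$\sqrt{703833 + n{\left(-1046 \right)}} = \sqrt{703833 + \left(2 - 2 \left(-1046\right)^{2} + \frac{913}{317} \left(-1046\right)\right)} = \sqrt{703833 - \frac{694623908}{317}} = \sqrt{- \frac{471508847}{317}} = \frac{i \sqrt{149468304499}}{317}$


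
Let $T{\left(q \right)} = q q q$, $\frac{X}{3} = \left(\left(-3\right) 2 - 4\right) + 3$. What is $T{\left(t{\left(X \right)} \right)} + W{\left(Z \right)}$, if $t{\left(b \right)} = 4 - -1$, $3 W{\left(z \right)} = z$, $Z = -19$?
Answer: $\frac{356}{3} \approx 118.67$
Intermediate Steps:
$W{\left(z \right)} = \frac{z}{3}$
$X = -21$ ($X = 3 \left(\left(\left(-3\right) 2 - 4\right) + 3\right) = 3 \left(\left(-6 - 4\right) + 3\right) = 3 \left(-10 + 3\right) = 3 \left(-7\right) = -21$)
$t{\left(b \right)} = 5$ ($t{\left(b \right)} = 4 + 1 = 5$)
$T{\left(q \right)} = q^{3}$ ($T{\left(q \right)} = q^{2} q = q^{3}$)
$T{\left(t{\left(X \right)} \right)} + W{\left(Z \right)} = 5^{3} + \frac{1}{3} \left(-19\right) = 125 - \frac{19}{3} = \frac{356}{3}$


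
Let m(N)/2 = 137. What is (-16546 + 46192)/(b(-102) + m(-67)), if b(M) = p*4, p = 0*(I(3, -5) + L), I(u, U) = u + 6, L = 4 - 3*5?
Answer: 14823/137 ≈ 108.20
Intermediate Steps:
m(N) = 274 (m(N) = 2*137 = 274)
L = -11 (L = 4 - 15 = -11)
I(u, U) = 6 + u
p = 0 (p = 0*((6 + 3) - 11) = 0*(9 - 11) = 0*(-2) = 0)
b(M) = 0 (b(M) = 0*4 = 0)
(-16546 + 46192)/(b(-102) + m(-67)) = (-16546 + 46192)/(0 + 274) = 29646/274 = 29646*(1/274) = 14823/137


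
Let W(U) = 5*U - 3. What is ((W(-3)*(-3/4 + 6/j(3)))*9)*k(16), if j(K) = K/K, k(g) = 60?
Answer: -51030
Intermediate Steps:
j(K) = 1
W(U) = -3 + 5*U
((W(-3)*(-3/4 + 6/j(3)))*9)*k(16) = (((-3 + 5*(-3))*(-3/4 + 6/1))*9)*60 = (((-3 - 15)*(-3*¼ + 6*1))*9)*60 = (-18*(-¾ + 6)*9)*60 = (-18*21/4*9)*60 = -189/2*9*60 = -1701/2*60 = -51030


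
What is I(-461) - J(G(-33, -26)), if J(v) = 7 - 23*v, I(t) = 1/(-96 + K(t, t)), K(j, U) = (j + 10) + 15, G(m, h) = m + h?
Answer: -725649/532 ≈ -1364.0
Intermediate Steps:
G(m, h) = h + m
K(j, U) = 25 + j (K(j, U) = (10 + j) + 15 = 25 + j)
I(t) = 1/(-71 + t) (I(t) = 1/(-96 + (25 + t)) = 1/(-71 + t))
I(-461) - J(G(-33, -26)) = 1/(-71 - 461) - (7 - 23*(-26 - 33)) = 1/(-532) - (7 - 23*(-59)) = -1/532 - (7 + 1357) = -1/532 - 1*1364 = -1/532 - 1364 = -725649/532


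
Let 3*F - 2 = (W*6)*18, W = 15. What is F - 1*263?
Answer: 833/3 ≈ 277.67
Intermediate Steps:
F = 1622/3 (F = ⅔ + ((15*6)*18)/3 = ⅔ + (90*18)/3 = ⅔ + (⅓)*1620 = ⅔ + 540 = 1622/3 ≈ 540.67)
F - 1*263 = 1622/3 - 1*263 = 1622/3 - 263 = 833/3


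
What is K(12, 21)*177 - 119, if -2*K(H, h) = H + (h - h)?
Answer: -1181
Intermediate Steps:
K(H, h) = -H/2 (K(H, h) = -(H + (h - h))/2 = -(H + 0)/2 = -H/2)
K(12, 21)*177 - 119 = -1/2*12*177 - 119 = -6*177 - 119 = -1062 - 119 = -1181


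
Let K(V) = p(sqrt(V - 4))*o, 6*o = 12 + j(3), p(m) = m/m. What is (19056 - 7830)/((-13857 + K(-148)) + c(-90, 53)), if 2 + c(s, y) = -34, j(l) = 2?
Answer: -16839/20836 ≈ -0.80817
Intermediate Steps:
p(m) = 1
c(s, y) = -36 (c(s, y) = -2 - 34 = -36)
o = 7/3 (o = (12 + 2)/6 = (1/6)*14 = 7/3 ≈ 2.3333)
K(V) = 7/3 (K(V) = 1*(7/3) = 7/3)
(19056 - 7830)/((-13857 + K(-148)) + c(-90, 53)) = (19056 - 7830)/((-13857 + 7/3) - 36) = 11226/(-41564/3 - 36) = 11226/(-41672/3) = 11226*(-3/41672) = -16839/20836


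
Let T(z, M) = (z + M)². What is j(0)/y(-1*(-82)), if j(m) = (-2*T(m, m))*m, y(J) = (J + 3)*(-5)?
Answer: 0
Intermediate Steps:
T(z, M) = (M + z)²
y(J) = -15 - 5*J (y(J) = (3 + J)*(-5) = -15 - 5*J)
j(m) = -8*m³ (j(m) = (-2*(m + m)²)*m = (-2*4*m²)*m = (-8*m²)*m = -8*m³)
j(0)/y(-1*(-82)) = (-8*0³)/(-15 - (-5)*(-82)) = (-8*0)/(-15 - 5*82) = 0/(-15 - 410) = 0/(-425) = 0*(-1/425) = 0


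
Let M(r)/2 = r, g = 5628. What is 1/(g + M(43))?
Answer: 1/5714 ≈ 0.00017501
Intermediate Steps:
M(r) = 2*r
1/(g + M(43)) = 1/(5628 + 2*43) = 1/(5628 + 86) = 1/5714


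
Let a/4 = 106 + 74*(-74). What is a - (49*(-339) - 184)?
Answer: -4685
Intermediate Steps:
a = -21480 (a = 4*(106 + 74*(-74)) = 4*(106 - 5476) = 4*(-5370) = -21480)
a - (49*(-339) - 184) = -21480 - (49*(-339) - 184) = -21480 - (-16611 - 184) = -21480 - 1*(-16795) = -21480 + 16795 = -4685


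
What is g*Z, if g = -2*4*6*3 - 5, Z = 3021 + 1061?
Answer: -608218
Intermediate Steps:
Z = 4082
g = -149 (g = -48*3 - 5 = -2*72 - 5 = -144 - 5 = -149)
g*Z = -149*4082 = -608218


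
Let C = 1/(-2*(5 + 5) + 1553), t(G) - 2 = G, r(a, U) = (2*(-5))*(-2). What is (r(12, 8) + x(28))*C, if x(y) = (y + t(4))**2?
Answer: 56/73 ≈ 0.76712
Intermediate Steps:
r(a, U) = 20 (r(a, U) = -10*(-2) = 20)
t(G) = 2 + G
C = 1/1533 (C = 1/(-2*10 + 1553) = 1/(-20 + 1553) = 1/1533 ≈ 0.00065232)
x(y) = (6 + y)**2 (x(y) = (y + (2 + 4))**2 = (y + 6)**2 = (6 + y)**2)
(r(12, 8) + x(28))*C = (20 + (6 + 28)**2)*(1/1533) = (20 + 34**2)*(1/1533) = (20 + 1156)*(1/1533) = 1176*(1/1533) = 56/73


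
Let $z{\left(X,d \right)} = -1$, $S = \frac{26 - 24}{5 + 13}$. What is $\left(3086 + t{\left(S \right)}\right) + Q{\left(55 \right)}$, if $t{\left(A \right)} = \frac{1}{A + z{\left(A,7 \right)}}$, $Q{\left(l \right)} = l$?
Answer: $\frac{25119}{8} \approx 3139.9$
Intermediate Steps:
$S = \frac{1}{9}$ ($S = \frac{2}{18} = 2 \cdot \frac{1}{18} = \frac{1}{9} \approx 0.11111$)
$t{\left(A \right)} = \frac{1}{-1 + A}$ ($t{\left(A \right)} = \frac{1}{A - 1} = \frac{1}{-1 + A}$)
$\left(3086 + t{\left(S \right)}\right) + Q{\left(55 \right)} = \left(3086 + \frac{1}{-1 + \frac{1}{9}}\right) + 55 = \left(3086 + \frac{1}{- \frac{8}{9}}\right) + 55 = \left(3086 - \frac{9}{8}\right) + 55 = \frac{24679}{8} + 55 = \frac{25119}{8}$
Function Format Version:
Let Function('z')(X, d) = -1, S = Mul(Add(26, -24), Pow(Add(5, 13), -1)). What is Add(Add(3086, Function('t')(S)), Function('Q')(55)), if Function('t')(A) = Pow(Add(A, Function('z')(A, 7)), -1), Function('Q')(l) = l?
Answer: Rational(25119, 8) ≈ 3139.9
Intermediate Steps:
S = Rational(1, 9) (S = Mul(2, Pow(18, -1)) = Mul(2, Rational(1, 18)) = Rational(1, 9) ≈ 0.11111)
Function('t')(A) = Pow(Add(-1, A), -1) (Function('t')(A) = Pow(Add(A, -1), -1) = Pow(Add(-1, A), -1))
Add(Add(3086, Function('t')(S)), Function('Q')(55)) = Add(Add(3086, Pow(Add(-1, Rational(1, 9)), -1)), 55) = Add(Add(3086, Pow(Rational(-8, 9), -1)), 55) = Add(Add(3086, Rational(-9, 8)), 55) = Add(Rational(24679, 8), 55) = Rational(25119, 8)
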